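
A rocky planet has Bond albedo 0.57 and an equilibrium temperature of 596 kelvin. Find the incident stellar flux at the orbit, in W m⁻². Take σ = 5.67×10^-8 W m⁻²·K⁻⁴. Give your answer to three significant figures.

66600 W m⁻²

Invert the energy balance for S: S = 4σT⁴/(1−α).
The emitted flux is σT⁴ = 7154 W m⁻².
S = 4·7154/0.43 = 66550 W m⁻².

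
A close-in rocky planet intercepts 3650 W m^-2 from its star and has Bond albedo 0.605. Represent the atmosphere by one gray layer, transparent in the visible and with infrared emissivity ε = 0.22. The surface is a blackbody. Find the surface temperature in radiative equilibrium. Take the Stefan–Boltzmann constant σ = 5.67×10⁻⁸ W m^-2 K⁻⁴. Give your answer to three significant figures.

291 K

The planet radiates to space at T_e = [S(1−α)/(4σ)]^(1/4) = 282.4 K.
The surface balance (absorbed SW + ε·downward IR = σT_s⁴) with T_a⁴ = T_s⁴/2 reduces to T_s = T_e·[2/(2−ε)]^¼ = 290.7 K.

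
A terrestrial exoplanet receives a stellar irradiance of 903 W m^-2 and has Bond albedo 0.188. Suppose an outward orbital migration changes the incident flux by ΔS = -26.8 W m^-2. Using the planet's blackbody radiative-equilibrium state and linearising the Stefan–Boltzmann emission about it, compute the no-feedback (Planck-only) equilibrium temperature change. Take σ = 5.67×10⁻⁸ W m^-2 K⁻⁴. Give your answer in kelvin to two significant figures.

Unperturbed T_e = [903.0·(1−0.188)/(4σ)]^¼ = 238.5 K.
Only a fraction (1−α) is absorbed and it's spread over 4πR², so ΔF = (1−α)ΔS/4 = -5.440 W m^-2.
Planck response: λ_P = 4σT_e³ = 4·5.67×10⁻⁸·(238.5)³ = 3.075 W m^-2/K.
Hence the no-feedback warming is ΔF/(4σT_e³) = -1.77 K.

-1.8 K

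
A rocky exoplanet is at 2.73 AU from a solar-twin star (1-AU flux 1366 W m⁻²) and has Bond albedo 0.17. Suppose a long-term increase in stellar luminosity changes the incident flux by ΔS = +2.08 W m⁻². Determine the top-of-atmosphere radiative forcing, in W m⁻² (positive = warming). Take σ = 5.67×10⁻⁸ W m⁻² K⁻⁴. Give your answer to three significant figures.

0.432 W m⁻²

Irradiance scales as 1/d², so S = 1366 W m⁻² × (1/2.73)² = 183.3 W m⁻².
TOA radiative forcing: ΔF = (1−α)ΔS/4 = 0.83·(+2.08)/4 = 0.4316 W m⁻².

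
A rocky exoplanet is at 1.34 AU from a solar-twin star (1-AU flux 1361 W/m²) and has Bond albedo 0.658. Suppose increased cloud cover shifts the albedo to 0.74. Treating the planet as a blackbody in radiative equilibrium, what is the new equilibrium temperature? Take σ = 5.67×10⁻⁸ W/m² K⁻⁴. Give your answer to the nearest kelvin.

Flux at the orbit: S = 1361/(1.34)² = 758.0 W/m².
T₂ = [S(1−α₂)/(4σ)]^(1/4) = [758.0·0.26/(4σ)]^(1/4) = 171.7 K.

172 K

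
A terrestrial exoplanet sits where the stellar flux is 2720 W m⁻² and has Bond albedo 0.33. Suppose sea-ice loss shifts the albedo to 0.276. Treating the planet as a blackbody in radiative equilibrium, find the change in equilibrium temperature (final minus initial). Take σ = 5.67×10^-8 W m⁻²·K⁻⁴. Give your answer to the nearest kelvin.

Initial: T₁ = [S(1−0.33)/(4σ)]^(1/4) = 299.4 K.
After:  T₂ = [2720·0.724/(4σ)]^(1/4) = 305.3 K.
Change: 305.3 − 299.4 = 5.858 K.

6 K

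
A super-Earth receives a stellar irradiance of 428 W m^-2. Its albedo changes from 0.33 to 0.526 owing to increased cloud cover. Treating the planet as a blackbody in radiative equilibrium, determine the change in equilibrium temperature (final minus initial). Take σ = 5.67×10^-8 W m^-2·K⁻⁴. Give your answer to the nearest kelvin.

Before: T₁ = [428.0·0.67/(4σ)]^(1/4) = 188.6 K.
After:  T₂ = [428.0·0.474/(4σ)]^(1/4) = 172.9 K.
Change: 172.9 − 188.6 = -15.63 K.

-16 K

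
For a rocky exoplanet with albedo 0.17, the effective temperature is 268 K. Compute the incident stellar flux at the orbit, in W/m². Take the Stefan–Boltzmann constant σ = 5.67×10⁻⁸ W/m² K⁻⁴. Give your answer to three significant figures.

1410 W/m²

From S(1−α)/4 = σT⁴: S = 4σT⁴/(1−α).
The emitted flux is σT⁴ = 292.5 W/m².
So S = 4×292.5/(1−0.17) = 1410 W/m².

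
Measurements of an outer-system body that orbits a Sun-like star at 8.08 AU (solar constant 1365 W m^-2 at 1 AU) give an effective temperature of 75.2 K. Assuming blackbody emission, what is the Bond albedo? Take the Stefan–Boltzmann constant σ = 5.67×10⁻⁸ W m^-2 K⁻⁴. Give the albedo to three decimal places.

By the inverse-square law, S = 1365/8.08² = 20.91 W m^-2.
Energy balance: S(1−α)/4 = σT⁴, so 1−α = 4σT⁴/S.
σT⁴ = 1.813 W m^-2, so 4σT⁴ = 7.253 W m^-2.
Hence α = 1 − 7.253/20.91 = 0.6531.

0.653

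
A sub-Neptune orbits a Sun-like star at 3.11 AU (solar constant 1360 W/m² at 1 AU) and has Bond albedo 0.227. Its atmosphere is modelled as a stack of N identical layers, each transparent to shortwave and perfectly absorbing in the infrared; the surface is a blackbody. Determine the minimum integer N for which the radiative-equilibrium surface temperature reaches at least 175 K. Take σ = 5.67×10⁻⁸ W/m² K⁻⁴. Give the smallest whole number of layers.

Irradiance scales as 1/d², so S = 1360 W/m² × (1/3.11)² = 140.6 W/m².
OLR = S(1−α)/4 = 27.17 W/m²; the top layer radiates at T_e = 148.0 K.
T_s = (N+1)^(1/4)·T_e ≥ 175 K requires N+1 ≥ (T_s/T_e)⁴ = (175/148.0)⁴ = 1.957.
Rounding up, N = 1.

1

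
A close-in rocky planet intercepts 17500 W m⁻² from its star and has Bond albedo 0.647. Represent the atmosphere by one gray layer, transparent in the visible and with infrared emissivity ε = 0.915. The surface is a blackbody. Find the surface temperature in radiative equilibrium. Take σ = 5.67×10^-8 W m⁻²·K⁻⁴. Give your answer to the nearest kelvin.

Effective emission temperature (TOA balance): σT_e⁴ = S(1−α)/4 = 1544 W m⁻² → T_e = 406.2 K.
Surface balance with a leaky layer gives σT_s⁴ = σT_e⁴·2/(2−ε), so T_s = T_e·[2/(2−0.915)]^(1/4) = 473.4 K.

473 K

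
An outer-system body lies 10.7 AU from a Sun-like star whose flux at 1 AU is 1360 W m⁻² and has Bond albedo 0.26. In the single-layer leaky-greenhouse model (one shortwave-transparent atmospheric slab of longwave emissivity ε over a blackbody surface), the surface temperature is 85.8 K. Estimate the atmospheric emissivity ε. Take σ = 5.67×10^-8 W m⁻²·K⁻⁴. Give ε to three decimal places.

0.570

By the inverse-square law, S = 1360/10.7² = 11.88 W m⁻².
First, T_e = [11.88·(1−0.26)/(4σ)]^(1/4) = 78.90 K.
Since (2−ε)/2 = (T_e/T_s)⁴ = 0.7152, ε = 0.5697.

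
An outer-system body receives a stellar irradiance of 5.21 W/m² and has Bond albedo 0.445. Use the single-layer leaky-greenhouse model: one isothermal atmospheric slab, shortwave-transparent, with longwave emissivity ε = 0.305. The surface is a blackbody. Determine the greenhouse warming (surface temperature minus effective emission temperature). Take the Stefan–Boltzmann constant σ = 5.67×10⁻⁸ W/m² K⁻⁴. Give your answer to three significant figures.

2.52 K

At the top of the atmosphere, σT_e⁴ = S(1−α)/4 = 0.7229 W/m², giving T_e = 59.75 K.
The surface balance (absorbed SW + ε·downward IR = σT_s⁴) with T_a⁴ = T_s⁴/2 reduces to T_s = T_e·[2/(2−ε)]^¼ = 62.28 K.
The atmosphere warms the surface by 2.524 K.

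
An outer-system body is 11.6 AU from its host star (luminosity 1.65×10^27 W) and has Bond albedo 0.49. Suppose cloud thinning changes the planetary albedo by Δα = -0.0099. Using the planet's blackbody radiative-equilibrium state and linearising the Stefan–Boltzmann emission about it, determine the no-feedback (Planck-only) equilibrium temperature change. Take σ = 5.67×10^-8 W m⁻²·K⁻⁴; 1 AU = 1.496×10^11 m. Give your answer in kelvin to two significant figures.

Orbital distance: d = 11.6 AU = 1.735×10^12 m.
S = L/(4πd²) = 43.60 W m⁻².
Unperturbed T_e = [43.60·(1−0.49)/(4σ)]^¼ = 99.51 K.
The change in absorbed flux is Δ[S(1−α)/4] = −SΔα/4 = 0.1079 W m⁻².
Linearising σT⁴ gives d(σT⁴)/dT = 4σT_e³ = 0.2235 W m⁻² per K.
Hence the no-feedback warming is ΔF/(4σT_e³) = 0.483 K.

0.48 K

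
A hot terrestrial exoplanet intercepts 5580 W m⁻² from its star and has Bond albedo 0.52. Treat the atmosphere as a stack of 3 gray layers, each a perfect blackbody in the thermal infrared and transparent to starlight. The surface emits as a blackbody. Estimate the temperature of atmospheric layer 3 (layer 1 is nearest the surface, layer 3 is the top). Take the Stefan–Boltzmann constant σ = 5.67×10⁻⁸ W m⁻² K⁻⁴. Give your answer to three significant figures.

Top-of-atmosphere balance: σT_e⁴ = S(1−α)/4 = 669.6 W m⁻² → T_e = 329.7 K.
In the N-layer model, layer k (counted from the surface) has T_k = (N+1−k)^(1/4)·T_e.
With k = 3: T_3 = (3+1−3)^¼·329.7 K = 329.7 K.

330 kelvin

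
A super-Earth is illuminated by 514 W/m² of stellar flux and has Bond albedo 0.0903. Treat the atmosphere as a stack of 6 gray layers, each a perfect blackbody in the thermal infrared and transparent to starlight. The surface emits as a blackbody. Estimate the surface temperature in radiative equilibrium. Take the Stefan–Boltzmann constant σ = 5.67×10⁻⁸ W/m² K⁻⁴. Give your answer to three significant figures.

347 kelvin

The effective emission temperature is T_e = [S(1−α)/(4σ)]^¼ = 213.1 K.
For an N-layer opaque stack, T_s⁴ = (N+1)T_e⁴, hence T_s = (7)^(1/4)×213.1 K = 346.6 K.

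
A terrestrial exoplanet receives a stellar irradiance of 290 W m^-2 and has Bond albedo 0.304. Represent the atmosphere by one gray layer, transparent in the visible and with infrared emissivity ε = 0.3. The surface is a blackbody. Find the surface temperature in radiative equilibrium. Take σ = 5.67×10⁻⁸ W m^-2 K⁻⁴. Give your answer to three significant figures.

180 K

Effective emission temperature (TOA balance): σT_e⁴ = S(1−α)/4 = 50.46 W m^-2 → T_e = 172.7 K.
Surface balance with a leaky layer gives σT_s⁴ = σT_e⁴·2/(2−ε), so T_s = T_e·[2/(2−0.3)]^(1/4) = 179.9 K.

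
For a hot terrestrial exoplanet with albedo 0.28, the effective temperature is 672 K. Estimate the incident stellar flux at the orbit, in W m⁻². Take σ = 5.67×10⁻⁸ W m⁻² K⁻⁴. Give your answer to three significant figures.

64200 W m⁻²

From S(1−α)/4 = σT⁴: S = 4σT⁴/(1−α).
The emitted flux is σT⁴ = 11560 W m⁻².
S = 4·11560/0.72 = 64240 W m⁻².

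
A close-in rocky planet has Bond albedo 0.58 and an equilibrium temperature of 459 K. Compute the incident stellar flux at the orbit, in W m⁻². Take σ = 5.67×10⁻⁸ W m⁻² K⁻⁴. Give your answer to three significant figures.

24000 W m⁻²

From S(1−α)/4 = σT⁴: S = 4σT⁴/(1−α).
The emitted flux is σT⁴ = 2517 W m⁻².
S = 4·2517/0.42 = 23970 W m⁻².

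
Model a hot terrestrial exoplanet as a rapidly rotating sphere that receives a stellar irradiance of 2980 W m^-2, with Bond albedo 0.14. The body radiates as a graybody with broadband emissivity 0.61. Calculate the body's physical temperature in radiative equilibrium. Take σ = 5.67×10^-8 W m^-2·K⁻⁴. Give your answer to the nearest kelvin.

369 K

The planet absorbs (1−α)S over its disc πR² and re-emits over 4πR², so the mean absorbed flux is (1−0.14)·2980/4 = 640.7 W m^-2.
Radiative balance εσT⁴ = 640.7 gives T = [640.7/(0.61·σ)]^(1/4) = 368.9 K.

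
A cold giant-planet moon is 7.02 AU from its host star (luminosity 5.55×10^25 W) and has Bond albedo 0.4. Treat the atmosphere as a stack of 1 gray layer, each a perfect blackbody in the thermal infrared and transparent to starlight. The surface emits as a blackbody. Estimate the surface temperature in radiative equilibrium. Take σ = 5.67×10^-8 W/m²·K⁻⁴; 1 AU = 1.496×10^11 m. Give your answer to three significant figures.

d = 7.02 × 1.496×10^11 m = 1.050×10^12 m.
Flux at the orbit: S = L/(4πd²) = 5.55×10^25/(4π·(1.05×10^12)²) = 4.004 W/m².
The effective emission temperature is T_e = [S(1−α)/(4σ)]^¼ = 57.05 K.
For an N-layer opaque stack, T_s⁴ = (N+1)T_e⁴, hence T_s = (2)^(1/4)×57.05 K = 67.85 K.

67.8 kelvin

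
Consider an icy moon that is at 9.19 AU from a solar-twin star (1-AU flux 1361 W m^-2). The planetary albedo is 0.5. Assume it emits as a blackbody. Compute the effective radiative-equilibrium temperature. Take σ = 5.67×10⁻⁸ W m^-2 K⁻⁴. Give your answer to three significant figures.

77.2 kelvin

Flux at the orbit: S = 1361/(9.19)² = 16.11 W m^-2.
Averaging over the sphere, the absorbed flux is S(1−α)/4 = 2.014 W m^-2.
Balancing against σT⁴: T = (2.014/5.67×10⁻⁸)^(1/4) = 77.20 K.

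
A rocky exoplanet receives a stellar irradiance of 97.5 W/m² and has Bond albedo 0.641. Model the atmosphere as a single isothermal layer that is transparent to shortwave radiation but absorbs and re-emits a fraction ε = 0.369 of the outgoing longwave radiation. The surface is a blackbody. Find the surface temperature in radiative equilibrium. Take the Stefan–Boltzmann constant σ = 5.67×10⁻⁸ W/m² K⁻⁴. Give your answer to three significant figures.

117 kelvin

Effective emission temperature (TOA balance): σT_e⁴ = S(1−α)/4 = 8.751 W/m² → T_e = 111.5 K.
For a single slab of emissivity ε, T_s⁴ = 2T_e⁴/(2−ε); thus T_s = 111.5·(1.226)^(1/4) = 117.3 K.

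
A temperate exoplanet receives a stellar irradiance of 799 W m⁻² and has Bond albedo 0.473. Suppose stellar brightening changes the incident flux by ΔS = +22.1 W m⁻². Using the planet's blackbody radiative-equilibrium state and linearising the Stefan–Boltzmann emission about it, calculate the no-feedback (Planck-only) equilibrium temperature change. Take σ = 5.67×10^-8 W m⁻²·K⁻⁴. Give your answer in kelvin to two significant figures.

1.4 kelvin

Reference equilibrium: T_e = [S(1−α)/(4σ)]^(1/4) = 207.6 K.
TOA radiative forcing: ΔF = (1−α)ΔS/4 = 0.527·(+22.1)/4 = 2.912 W m⁻².
The Planck feedback parameter is 4σT_e³ = 2.029 W m⁻²/K.
Hence the no-feedback warming is ΔF/(4σT_e³) = 1.44 K.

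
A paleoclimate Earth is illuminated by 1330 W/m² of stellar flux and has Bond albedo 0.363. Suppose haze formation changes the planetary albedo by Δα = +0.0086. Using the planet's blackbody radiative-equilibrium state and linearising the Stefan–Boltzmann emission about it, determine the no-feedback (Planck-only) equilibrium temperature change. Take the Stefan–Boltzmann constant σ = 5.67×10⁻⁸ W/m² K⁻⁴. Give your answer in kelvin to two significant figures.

The baseline emission temperature is T_e = 247.2 K.
ΔF = −(S/4)Δα = −(1330/4)×(+0.0086) = -2.860 W/m².
The Planck feedback parameter is 4σT_e³ = 3.427 W/m²/K.
So ΔT₀ = -2.860/3.427 = -0.834 K.

-0.83 K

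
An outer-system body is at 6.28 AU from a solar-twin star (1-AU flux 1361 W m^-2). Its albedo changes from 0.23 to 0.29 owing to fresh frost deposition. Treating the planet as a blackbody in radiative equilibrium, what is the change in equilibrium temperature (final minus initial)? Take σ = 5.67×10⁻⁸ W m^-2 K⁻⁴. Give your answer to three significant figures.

Irradiance scales as 1/d², so S = 1361 W m^-2 × (1/6.28)² = 34.51 W m^-2.
With α = 0.23, T₁ = 104.0 K.
After:  T₂ = [34.51·0.71/(4σ)]^(1/4) = 102.0 K.
ΔT = T₂ − T₁ = -2.089 K.

-2.09 K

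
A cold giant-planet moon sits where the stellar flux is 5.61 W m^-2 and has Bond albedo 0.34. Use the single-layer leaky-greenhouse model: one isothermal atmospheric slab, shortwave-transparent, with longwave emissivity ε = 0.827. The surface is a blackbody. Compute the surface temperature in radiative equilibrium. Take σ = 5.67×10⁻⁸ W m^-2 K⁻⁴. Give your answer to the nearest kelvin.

73 K

Effective emission temperature (TOA balance): σT_e⁴ = S(1−α)/4 = 0.9256 W m^-2 → T_e = 63.56 K.
For a single slab of emissivity ε, T_s⁴ = 2T_e⁴/(2−ε); thus T_s = 63.56·(1.705)^(1/4) = 72.64 K.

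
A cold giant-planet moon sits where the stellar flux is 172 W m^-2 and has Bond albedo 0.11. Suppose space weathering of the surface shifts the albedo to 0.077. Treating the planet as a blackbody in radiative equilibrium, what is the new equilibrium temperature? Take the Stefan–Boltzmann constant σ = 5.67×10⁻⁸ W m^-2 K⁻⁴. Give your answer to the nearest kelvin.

T₂ = [S(1−α₂)/(4σ)]^(1/4) = [172.0·0.923/(4σ)]^(1/4) = 162.7 K.

163 kelvin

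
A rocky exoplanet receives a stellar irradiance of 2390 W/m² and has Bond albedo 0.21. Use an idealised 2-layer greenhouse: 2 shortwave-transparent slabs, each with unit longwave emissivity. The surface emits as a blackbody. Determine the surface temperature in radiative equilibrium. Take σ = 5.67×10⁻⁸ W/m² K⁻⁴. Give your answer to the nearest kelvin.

398 K

Top-of-atmosphere balance: σT_e⁴ = S(1−α)/4 = 472.0 W/m² → T_e = 302.1 K.
For an N-layer opaque stack, T_s⁴ = (N+1)T_e⁴, hence T_s = (3)^(1/4)×302.1 K = 397.5 K.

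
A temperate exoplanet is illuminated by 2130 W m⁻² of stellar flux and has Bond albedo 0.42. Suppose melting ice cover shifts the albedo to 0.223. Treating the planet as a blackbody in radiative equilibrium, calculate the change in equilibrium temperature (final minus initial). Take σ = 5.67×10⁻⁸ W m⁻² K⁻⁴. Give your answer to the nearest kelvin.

21 K

Before: T₁ = [2130·0.58/(4σ)]^(1/4) = 271.7 K.
Final:   T₂ = [S(1−0.223)/(4σ)]^(1/4) = 292.3 K.
ΔT = T₂ − T₁ = 20.60 K.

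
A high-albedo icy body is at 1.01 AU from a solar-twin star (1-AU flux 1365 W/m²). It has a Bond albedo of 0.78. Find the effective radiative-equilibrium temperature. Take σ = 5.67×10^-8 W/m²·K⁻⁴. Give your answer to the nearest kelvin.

By the inverse-square law, S = 1365/1.01² = 1338 W/m².
The planet absorbs (1−α)S over its disc πR² and re-emits over 4πR², so the mean absorbed flux is (1−0.78)·1338/4 = 73.60 W/m².
Set σT⁴ = 73.60 → T = (73.60/σ)^(1/4) = 189.8 K.

190 kelvin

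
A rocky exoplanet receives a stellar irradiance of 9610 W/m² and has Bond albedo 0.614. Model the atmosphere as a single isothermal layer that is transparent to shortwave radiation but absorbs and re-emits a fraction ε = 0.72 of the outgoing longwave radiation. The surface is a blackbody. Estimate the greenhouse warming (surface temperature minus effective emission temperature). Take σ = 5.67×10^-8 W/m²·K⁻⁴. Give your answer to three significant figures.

42.2 K

Effective emission temperature (TOA balance): σT_e⁴ = S(1−α)/4 = 927.4 W/m² → T_e = 357.6 K.
Surface balance with a leaky layer gives σT_s⁴ = σT_e⁴·2/(2−ε), so T_s = T_e·[2/(2−0.72)]^(1/4) = 399.8 K.
The atmosphere warms the surface by 42.21 K.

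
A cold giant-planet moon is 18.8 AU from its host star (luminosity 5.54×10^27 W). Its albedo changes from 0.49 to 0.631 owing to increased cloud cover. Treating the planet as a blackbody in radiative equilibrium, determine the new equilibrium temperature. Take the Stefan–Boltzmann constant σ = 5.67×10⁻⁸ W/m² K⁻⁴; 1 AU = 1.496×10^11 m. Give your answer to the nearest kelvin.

98 K

Orbital distance: d = 18.8 AU = 2.812×10^12 m.
Spreading L over a sphere of radius d: S = 5.54×10^27/(4π·2.81×10^12²) = 55.73 W/m².
With the new albedo, S(1−α₂)/4 = 5.141 W/m², so T₂ = 97.58 K.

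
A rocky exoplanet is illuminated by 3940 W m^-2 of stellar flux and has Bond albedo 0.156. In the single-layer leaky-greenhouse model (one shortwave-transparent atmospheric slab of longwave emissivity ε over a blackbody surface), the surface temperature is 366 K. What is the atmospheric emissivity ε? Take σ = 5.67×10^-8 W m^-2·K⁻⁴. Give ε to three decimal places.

0.366

TOA balance gives T_e = 348.0 K.
Since (2−ε)/2 = (T_e/T_s)⁴ = 0.8171, ε = 0.3658.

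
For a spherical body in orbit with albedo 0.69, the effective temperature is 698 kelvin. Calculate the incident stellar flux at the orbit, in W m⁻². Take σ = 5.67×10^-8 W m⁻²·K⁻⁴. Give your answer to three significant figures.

1.74×10^5 W m⁻²

From S(1−α)/4 = σT⁴: S = 4σT⁴/(1−α).
The emitted flux is σT⁴ = 13460 W m⁻².
So S = 4×13460/(1−0.69) = 1.737×10^5 W m⁻².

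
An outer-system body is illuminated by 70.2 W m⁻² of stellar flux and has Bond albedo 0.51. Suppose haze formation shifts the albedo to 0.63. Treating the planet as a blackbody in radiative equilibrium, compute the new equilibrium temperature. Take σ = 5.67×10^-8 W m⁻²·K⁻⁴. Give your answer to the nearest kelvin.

103 kelvin

With the new albedo, S(1−α₂)/4 = 6.494 W m⁻², so T₂ = 103.4 K.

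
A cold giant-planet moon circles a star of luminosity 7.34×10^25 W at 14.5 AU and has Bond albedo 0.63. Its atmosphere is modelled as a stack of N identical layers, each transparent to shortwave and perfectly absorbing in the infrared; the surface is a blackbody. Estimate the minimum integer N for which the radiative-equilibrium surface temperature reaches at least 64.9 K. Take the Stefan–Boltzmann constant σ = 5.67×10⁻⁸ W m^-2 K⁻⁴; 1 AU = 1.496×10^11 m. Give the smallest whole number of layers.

d = 14.5 × 1.496×10^11 m = 2.169×10^12 m.
Spreading L over a sphere of radius d: S = 7.34×10^25/(4π·2.17×10^12²) = 1.241 W m^-2.
Top-of-atmosphere balance: σT_e⁴ = S(1−α)/4 = 0.1148 W m^-2 → T_e = 37.72 K.
Since T_s⁴ = (N+1)T_e⁴, we need N ≥ (T_s/T_e)⁴ − 1 = 7.761.
So N ≥ 7.761; the smallest integer is N = 8.

8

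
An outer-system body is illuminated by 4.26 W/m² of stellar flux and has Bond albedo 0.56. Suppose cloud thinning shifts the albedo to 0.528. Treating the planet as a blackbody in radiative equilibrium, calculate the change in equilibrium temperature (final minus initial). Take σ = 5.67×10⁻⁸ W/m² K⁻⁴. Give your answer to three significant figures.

0.949 K

Initial: T₁ = [S(1−0.56)/(4σ)]^(1/4) = 53.62 K.
With α = 0.528, T₂ = 54.57 K.
Change: 54.57 − 53.62 = 0.9493 K.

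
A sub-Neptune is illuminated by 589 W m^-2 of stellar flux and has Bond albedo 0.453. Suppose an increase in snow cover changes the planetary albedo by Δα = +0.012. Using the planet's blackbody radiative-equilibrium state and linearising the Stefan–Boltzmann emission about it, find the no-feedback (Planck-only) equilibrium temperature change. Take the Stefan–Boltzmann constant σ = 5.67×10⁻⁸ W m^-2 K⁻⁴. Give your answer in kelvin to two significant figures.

Unperturbed T_e = [589.0·(1−0.453)/(4σ)]^¼ = 194.1 K.
The change in absorbed flux is Δ[S(1−α)/4] = −SΔα/4 = -1.767 W m^-2.
Linearising σT⁴ gives d(σT⁴)/dT = 4σT_e³ = 1.660 W m^-2 per K.
So ΔT₀ = -1.767/1.660 = -1.06 K.

-1.1 K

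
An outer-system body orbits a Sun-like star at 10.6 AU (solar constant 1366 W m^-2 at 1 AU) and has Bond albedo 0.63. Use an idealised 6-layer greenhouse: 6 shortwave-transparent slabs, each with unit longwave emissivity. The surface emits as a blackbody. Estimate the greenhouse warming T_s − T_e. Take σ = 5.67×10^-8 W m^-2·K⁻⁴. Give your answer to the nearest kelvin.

Irradiance scales as 1/d², so S = 1366 W m^-2 × (1/10.6)² = 12.16 W m^-2.
The effective emission temperature is T_e = [S(1−α)/(4σ)]^¼ = 66.73 K.
T_s = (N+1)^(1/4)·T_e = 108.5 K.
So the greenhouse effect raises the surface by 108.5 − 66.73 = 41.81 K.

42 K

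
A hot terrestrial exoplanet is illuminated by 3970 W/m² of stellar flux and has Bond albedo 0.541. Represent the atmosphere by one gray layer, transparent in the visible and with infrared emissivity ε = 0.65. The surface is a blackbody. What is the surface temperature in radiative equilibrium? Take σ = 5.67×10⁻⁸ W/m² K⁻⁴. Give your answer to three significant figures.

330 K

Effective emission temperature (TOA balance): σT_e⁴ = S(1−α)/4 = 455.6 W/m² → T_e = 299.4 K.
For a single slab of emissivity ε, T_s⁴ = 2T_e⁴/(2−ε); thus T_s = 299.4·(1.481)^(1/4) = 330.3 K.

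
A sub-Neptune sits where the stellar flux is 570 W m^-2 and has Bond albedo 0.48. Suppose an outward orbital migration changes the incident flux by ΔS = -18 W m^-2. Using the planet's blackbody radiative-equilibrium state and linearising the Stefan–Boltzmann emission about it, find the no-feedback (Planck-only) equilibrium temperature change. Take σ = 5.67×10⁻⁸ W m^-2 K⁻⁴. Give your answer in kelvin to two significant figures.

-1.5 K

Unperturbed T_e = [570.0·(1−0.48)/(4σ)]^¼ = 190.1 K.
TOA radiative forcing: ΔF = (1−α)ΔS/4 = 0.52·(-18)/4 = -2.340 W m^-2.
Planck response: λ_P = 4σT_e³ = 4·5.67×10⁻⁸·(190.1)³ = 1.559 W m^-2/K.
So ΔT₀ = -2.340/1.559 = -1.50 K.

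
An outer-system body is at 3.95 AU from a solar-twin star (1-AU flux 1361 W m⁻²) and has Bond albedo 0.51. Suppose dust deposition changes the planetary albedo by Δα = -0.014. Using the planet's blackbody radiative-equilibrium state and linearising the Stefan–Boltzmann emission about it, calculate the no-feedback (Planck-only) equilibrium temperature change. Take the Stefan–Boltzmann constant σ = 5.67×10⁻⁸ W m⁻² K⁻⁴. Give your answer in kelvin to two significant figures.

0.84 kelvin

By the inverse-square law, S = 1361/3.95² = 87.23 W m⁻².
Reference equilibrium: T_e = [S(1−α)/(4σ)]^(1/4) = 117.2 K.
TOA radiative forcing: ΔF = −S·Δα/4 = −87.23·(-0.014)/4 = 0.3053 W m⁻².
Planck response: λ_P = 4σT_e³ = 4·5.67×10⁻⁸·(117.2)³ = 0.3648 W m⁻²/K.
Hence the no-feedback warming is ΔF/(4σT_e³) = 0.837 K.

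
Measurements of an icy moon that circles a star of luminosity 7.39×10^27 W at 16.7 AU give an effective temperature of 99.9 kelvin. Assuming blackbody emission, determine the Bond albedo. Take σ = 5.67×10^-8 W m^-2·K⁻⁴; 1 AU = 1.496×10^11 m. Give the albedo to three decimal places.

0.760

Orbital distance: d = 16.7 AU = 2.498×10^12 m.
Flux at the orbit: S = L/(4πd²) = 7.39×10^27/(4π·(2.50×10^12)²) = 94.22 W m^-2.
From σT⁴ = S(1−α)/4 we invert for α: 1−α = 4σT⁴/S.
σT⁴ = 5.647 W m^-2, so 4σT⁴ = 22.59 W m^-2.
1−α = 22.59/94.22 = 0.2398, so α = 0.7602.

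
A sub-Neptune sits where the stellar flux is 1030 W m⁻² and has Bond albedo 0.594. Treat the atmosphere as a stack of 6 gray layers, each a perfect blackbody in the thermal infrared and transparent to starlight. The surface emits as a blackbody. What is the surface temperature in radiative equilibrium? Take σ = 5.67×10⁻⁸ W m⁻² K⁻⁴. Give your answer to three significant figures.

337 K

The effective emission temperature is T_e = [S(1−α)/(4σ)]^¼ = 207.2 K.
With N = 6 opaque layers, T_s = (N+1)^(1/4)·T_e = 7^(1/4)·207.2 = 337.1 K.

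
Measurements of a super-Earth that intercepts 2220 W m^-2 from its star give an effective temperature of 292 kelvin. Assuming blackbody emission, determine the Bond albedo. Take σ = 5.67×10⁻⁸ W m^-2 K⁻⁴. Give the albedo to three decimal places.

From σT⁴ = S(1−α)/4 we invert for α: 1−α = 4σT⁴/S.
4σT⁴ = 4·5.67×10⁻⁸·(292)⁴ = 1649 W m^-2.
1−α = 1649/2220 = 0.7427, so α = 0.2573.

0.257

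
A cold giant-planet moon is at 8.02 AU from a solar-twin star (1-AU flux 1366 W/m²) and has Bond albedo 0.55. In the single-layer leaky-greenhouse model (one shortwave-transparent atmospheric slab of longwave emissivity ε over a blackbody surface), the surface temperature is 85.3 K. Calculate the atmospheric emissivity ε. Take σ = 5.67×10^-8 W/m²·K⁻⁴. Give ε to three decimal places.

Irradiance scales as 1/d², so S = 1366 W/m² × (1/8.02)² = 21.24 W/m².
TOA balance gives T_e = 80.57 K.
T_s⁴ = T_e⁴·2/(2−ε) → ε = 2 − 2(T_e/T_s)⁴ = 2 − 2·(80.57/85.3)⁴ = 0.4081.

0.408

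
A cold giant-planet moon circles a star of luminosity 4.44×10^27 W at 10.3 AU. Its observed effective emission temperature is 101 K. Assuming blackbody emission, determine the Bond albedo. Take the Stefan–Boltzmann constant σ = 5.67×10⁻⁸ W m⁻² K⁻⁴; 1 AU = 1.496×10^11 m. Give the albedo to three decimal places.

0.841

d = 10.3 × 1.496×10^11 m = 1.541×10^12 m.
S = L/(4πd²) = 148.8 W m⁻².
From σT⁴ = S(1−α)/4 we invert for α: 1−α = 4σT⁴/S.
σT⁴ = 5.900 W m⁻², so 4σT⁴ = 23.60 W m⁻².
1−α = 23.60/148.8 = 0.1586, so α = 0.8414.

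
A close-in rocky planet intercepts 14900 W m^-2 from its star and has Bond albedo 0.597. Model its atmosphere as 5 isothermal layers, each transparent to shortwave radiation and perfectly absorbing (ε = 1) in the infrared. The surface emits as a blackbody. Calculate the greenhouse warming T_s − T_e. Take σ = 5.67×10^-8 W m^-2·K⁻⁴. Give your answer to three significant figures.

228 K

OLR = S(1−α)/4 = 1501 W m^-2; the top layer radiates at T_e = 403.4 K.
T_s = (N+1)^(1/4)·T_e = 631.3 K.
So the greenhouse effect raises the surface by 631.3 − 403.4 = 227.9 K.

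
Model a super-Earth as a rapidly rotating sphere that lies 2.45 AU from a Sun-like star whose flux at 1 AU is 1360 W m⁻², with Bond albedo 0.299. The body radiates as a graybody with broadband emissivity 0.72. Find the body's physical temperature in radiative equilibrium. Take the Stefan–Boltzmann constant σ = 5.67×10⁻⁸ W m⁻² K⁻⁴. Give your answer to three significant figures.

177 K

Flux at the orbit: S = 1360/(2.45)² = 226.6 W m⁻².
Absorbed flux (global mean): S(1−α)/4 = 226.6·0.701/4 = 39.71 W m⁻².
Radiative balance εσT⁴ = 39.71 gives T = [39.71/(0.72·σ)]^(1/4) = 176.6 K.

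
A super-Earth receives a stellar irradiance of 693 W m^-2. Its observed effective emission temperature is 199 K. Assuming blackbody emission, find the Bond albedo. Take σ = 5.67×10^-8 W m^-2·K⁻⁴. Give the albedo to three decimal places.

Rearranging the radiative balance, α = 1 − 4σT⁴/S.
σT⁴ = 88.92 W m^-2, so 4σT⁴ = 355.7 W m^-2.
1−α = 355.7/693.0 = 0.5132, so α = 0.4868.

0.487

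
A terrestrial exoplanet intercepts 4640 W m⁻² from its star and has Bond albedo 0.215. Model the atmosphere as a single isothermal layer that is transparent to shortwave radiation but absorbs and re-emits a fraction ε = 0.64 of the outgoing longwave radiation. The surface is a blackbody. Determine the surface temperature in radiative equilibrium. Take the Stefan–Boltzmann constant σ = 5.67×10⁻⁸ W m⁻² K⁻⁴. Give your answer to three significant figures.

Effective emission temperature (TOA balance): σT_e⁴ = S(1−α)/4 = 910.6 W m⁻² → T_e = 356.0 K.
Surface balance with a leaky layer gives σT_s⁴ = σT_e⁴·2/(2−ε), so T_s = T_e·[2/(2−0.64)]^(1/4) = 392.0 K.

392 kelvin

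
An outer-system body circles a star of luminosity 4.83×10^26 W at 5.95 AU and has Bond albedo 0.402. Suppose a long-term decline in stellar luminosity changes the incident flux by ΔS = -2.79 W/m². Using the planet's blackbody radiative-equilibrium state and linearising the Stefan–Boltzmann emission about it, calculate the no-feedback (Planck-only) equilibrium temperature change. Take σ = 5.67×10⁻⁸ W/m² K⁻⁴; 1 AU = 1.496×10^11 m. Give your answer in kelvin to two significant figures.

d = 5.95 × 1.496×10^11 m = 8.901×10^11 m.
Flux at the orbit: S = L/(4πd²) = 4.83×10^26/(4π·(8.90×10^11)²) = 48.51 W/m².
The baseline emission temperature is T_e = 106.3 K.
TOA radiative forcing: ΔF = (1−α)ΔS/4 = 0.598·(-2.79)/4 = -0.4171 W/m².
The Planck feedback parameter is 4σT_e³ = 0.2728 W/m²/K.
Hence the no-feedback warming is ΔF/(4σT_e³) = -1.53 K.

-1.5 K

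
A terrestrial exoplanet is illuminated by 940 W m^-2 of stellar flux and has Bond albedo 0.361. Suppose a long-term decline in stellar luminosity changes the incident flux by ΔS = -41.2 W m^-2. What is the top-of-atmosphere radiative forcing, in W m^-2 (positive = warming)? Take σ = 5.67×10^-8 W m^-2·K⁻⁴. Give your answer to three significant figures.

Only a fraction (1−α) is absorbed and it's spread over 4πR², so ΔF = (1−α)ΔS/4 = -6.582 W m^-2.

-6.58 W m^-2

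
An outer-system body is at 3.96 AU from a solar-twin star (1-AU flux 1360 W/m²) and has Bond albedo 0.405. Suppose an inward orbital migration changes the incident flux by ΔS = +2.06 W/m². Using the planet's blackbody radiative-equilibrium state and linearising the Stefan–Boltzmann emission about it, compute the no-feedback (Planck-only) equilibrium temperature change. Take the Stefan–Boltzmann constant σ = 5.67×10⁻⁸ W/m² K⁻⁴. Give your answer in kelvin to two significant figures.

0.73 kelvin

By the inverse-square law, S = 1360/3.96² = 86.73 W/m².
The baseline emission temperature is T_e = 122.8 K.
Only a fraction (1−α) is absorbed and it's spread over 4πR², so ΔF = (1−α)ΔS/4 = 0.3064 W/m².
Planck response: λ_P = 4σT_e³ = 4·5.67×10⁻⁸·(122.8)³ = 0.4202 W/m²/K.
ΔT₀ = ΔF/λ_P = 0.3064/0.4202 = 0.729 K.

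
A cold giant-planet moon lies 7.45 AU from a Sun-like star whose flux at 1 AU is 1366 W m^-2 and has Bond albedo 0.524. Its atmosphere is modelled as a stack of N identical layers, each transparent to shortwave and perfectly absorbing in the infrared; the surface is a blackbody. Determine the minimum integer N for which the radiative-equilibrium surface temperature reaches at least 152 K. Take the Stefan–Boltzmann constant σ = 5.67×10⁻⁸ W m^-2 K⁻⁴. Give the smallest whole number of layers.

Irradiance scales as 1/d², so S = 1366 W m^-2 × (1/7.45)² = 24.61 W m^-2.
Top-of-atmosphere balance: σT_e⁴ = S(1−α)/4 = 2.929 W m^-2 → T_e = 84.78 K.
T_s = (N+1)^(1/4)·T_e ≥ 152 K requires N+1 ≥ (T_s/T_e)⁴ = (152/84.78)⁴ = 10.334.
So N ≥ 9.334; the smallest integer is N = 10.

10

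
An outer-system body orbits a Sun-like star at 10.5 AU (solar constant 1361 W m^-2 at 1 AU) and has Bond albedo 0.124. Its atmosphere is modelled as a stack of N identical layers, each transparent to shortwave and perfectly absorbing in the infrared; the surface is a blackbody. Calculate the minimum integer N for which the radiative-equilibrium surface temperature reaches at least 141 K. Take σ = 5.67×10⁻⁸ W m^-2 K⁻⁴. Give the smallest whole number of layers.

Flux at the orbit: S = 1361/(10.5)² = 12.34 W m^-2.
OLR = S(1−α)/4 = 2.703 W m^-2; the top layer radiates at T_e = 83.10 K.
Need (N+1)T_e⁴ ≥ T_s⁴, i.e. N+1 ≥ (141/83.10)⁴ = 8.290.
The minimum whole number is N = 8.

8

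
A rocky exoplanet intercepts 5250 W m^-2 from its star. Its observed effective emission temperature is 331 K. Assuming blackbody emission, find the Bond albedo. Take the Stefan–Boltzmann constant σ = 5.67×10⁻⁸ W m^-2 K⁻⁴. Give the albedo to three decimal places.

From σT⁴ = S(1−α)/4 we invert for α: 1−α = 4σT⁴/S.
σT⁴ = 680.6 W m^-2, so 4σT⁴ = 2722 W m^-2.
1−α = 2722/5250 = 0.5186, so α = 0.4814.

0.481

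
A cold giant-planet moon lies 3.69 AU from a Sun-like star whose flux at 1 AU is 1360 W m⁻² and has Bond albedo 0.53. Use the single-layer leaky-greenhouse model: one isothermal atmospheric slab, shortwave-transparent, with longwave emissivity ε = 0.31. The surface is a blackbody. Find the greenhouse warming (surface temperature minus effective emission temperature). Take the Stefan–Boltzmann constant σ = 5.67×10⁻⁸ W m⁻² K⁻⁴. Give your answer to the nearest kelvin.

Flux at the orbit: S = 1360/(3.69)² = 99.88 W m⁻².
Effective emission temperature (TOA balance): σT_e⁴ = S(1−α)/4 = 11.74 W m⁻² → T_e = 119.9 K.
The surface balance (absorbed SW + ε·downward IR = σT_s⁴) with T_a⁴ = T_s⁴/2 reduces to T_s = T_e·[2/(2−ε)]^¼ = 125.1 K.
Greenhouse warming: T_s − T_e = 5.158 K.

5 kelvin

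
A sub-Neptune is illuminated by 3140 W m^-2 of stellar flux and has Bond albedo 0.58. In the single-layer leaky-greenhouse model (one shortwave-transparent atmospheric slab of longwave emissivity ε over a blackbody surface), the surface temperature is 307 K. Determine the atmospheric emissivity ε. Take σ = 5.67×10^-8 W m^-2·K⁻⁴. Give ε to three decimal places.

Effective temperature: T_e = [S(1−α)/(4σ)]^(1/4) = 276.1 K.
Inverting T_s⁴ = 2T_e⁴/(2−ε): (T_e/T_s)⁴ = 0.6546, so ε = 2(1 − 0.6546) = 0.6908.

0.691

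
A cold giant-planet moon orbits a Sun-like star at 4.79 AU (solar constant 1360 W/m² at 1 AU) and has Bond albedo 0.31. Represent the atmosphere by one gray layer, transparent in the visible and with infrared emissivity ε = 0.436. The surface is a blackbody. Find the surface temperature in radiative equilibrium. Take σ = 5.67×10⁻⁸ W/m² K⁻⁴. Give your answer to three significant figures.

By the inverse-square law, S = 1360/4.79² = 59.27 W/m².
At the top of the atmosphere, σT_e⁴ = S(1−α)/4 = 10.22 W/m², giving T_e = 115.9 K.
Surface balance with a leaky layer gives σT_s⁴ = σT_e⁴·2/(2−ε), so T_s = T_e·[2/(2−0.436)]^(1/4) = 123.2 K.

123 K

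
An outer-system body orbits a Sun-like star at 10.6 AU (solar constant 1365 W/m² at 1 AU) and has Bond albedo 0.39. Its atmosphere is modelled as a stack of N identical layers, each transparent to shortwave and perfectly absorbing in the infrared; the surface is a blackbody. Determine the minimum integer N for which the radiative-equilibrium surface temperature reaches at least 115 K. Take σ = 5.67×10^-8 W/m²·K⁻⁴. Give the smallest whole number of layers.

5

By the inverse-square law, S = 1365/10.6² = 12.15 W/m².
OLR = S(1−α)/4 = 1.853 W/m²; the top layer radiates at T_e = 75.61 K.
T_s = (N+1)^(1/4)·T_e ≥ 115 K requires N+1 ≥ (T_s/T_e)⁴ = (115/75.61)⁴ = 5.353.
Rounding up, N = 5.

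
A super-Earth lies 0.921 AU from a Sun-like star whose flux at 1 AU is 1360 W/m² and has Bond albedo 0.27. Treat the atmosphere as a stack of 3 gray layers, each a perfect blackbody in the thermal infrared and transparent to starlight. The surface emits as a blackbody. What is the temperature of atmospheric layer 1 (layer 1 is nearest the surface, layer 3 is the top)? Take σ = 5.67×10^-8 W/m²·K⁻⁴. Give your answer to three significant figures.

353 K

Irradiance scales as 1/d², so S = 1360 W/m² × (1/0.921)² = 1603 W/m².
Top-of-atmosphere balance: σT_e⁴ = S(1−α)/4 = 292.6 W/m² → T_e = 268.0 K.
Each opaque layer satisfies 2T_j⁴ = T_{j−1}⁴ + T_{j+1}⁴, giving T_k⁴ = (N+1−k)T_e⁴.
With k = 1: T_1 = (3+1−1)^¼·268.0 K = 352.7 K.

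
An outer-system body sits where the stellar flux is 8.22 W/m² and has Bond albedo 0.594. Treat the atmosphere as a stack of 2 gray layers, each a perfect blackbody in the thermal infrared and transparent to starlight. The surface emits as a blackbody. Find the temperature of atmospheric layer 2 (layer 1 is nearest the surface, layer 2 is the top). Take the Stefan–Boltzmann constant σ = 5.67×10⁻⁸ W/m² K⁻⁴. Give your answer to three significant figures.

OLR = S(1−α)/4 = 0.8343 W/m²; the top layer radiates at T_e = 61.94 K.
The net upward flux σT_e⁴ is constant between every pair of levels, so T_k⁴ = (N+1−k)T_e⁴.
With k = 2: T_2 = (2+1−2)^¼·61.94 K = 61.94 K.

61.9 K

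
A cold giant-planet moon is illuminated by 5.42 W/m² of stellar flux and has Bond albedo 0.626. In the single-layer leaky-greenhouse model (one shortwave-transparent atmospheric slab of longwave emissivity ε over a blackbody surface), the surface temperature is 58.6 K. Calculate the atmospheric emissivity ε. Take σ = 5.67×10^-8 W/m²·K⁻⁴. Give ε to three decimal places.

0.484

Effective temperature: T_e = [S(1−α)/(4σ)]^(1/4) = 54.68 K.
T_s⁴ = T_e⁴·2/(2−ε) → ε = 2 − 2(T_e/T_s)⁴ = 2 − 2·(54.68/58.6)⁴ = 0.4841.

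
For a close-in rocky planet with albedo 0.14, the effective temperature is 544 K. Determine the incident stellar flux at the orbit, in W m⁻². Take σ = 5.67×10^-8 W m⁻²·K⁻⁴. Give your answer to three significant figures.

Invert the energy balance for S: S = 4σT⁴/(1−α).
σT⁴ = 5.67×10⁻⁸·(544)⁴ = 4966 W m⁻².
So S = 4×4966/(1−0.14) = 23100 W m⁻².

23100 W m⁻²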